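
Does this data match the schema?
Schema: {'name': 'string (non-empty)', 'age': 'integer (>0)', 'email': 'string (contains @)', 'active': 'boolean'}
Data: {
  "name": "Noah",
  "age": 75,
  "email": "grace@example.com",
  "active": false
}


Validating each field against schema:
  name: OK (non-empty string)
  age: OK (positive integer)
  email: OK (string with @)
  active: OK (boolean)

Result: VALID

VALID


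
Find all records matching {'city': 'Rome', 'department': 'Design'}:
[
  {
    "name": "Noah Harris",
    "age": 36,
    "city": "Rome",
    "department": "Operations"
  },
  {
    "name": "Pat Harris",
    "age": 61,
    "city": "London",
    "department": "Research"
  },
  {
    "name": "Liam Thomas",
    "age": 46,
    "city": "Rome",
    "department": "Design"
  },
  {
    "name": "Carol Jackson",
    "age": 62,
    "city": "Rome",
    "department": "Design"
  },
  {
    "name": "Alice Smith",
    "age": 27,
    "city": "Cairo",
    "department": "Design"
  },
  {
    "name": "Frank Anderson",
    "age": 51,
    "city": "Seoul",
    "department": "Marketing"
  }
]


Search criteria: {'city': 'Rome', 'department': 'Design'}

Checking 6 records:
  Noah Harris: {city: Rome, department: Operations}
  Pat Harris: {city: London, department: Research}
  Liam Thomas: {city: Rome, department: Design} <-- MATCH
  Carol Jackson: {city: Rome, department: Design} <-- MATCH
  Alice Smith: {city: Cairo, department: Design}
  Frank Anderson: {city: Seoul, department: Marketing}

Matches: ["Liam Thomas", "Carol Jackson"]

["Liam Thomas", "Carol Jackson"]


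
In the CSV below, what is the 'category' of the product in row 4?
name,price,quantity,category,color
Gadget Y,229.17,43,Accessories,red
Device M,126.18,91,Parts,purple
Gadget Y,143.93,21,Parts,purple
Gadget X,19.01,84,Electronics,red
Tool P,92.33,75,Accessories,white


Query: Row 4 ('Gadget X'), column 'category'
Value: Electronics

Electronics


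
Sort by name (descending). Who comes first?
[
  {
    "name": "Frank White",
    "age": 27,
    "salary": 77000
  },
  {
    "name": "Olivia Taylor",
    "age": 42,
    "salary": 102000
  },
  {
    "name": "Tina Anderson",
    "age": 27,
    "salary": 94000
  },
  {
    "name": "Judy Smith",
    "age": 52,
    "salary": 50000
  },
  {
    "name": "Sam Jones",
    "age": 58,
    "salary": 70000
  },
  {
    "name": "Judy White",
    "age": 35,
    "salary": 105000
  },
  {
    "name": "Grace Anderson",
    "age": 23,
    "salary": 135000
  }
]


Sort by: name (descending)

Sorted order:
  1. Tina Anderson (name = Tina Anderson)
  2. Sam Jones (name = Sam Jones)
  3. Olivia Taylor (name = Olivia Taylor)
  4. Judy White (name = Judy White)
  5. Judy Smith (name = Judy Smith)
  6. Grace Anderson (name = Grace Anderson)
  7. Frank White (name = Frank White)

First: Tina Anderson

Tina Anderson


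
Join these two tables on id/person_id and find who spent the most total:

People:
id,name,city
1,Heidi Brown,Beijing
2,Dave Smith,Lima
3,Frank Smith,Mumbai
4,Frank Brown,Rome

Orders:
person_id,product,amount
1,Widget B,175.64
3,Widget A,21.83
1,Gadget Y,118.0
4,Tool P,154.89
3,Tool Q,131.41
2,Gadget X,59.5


Join on: people.id = orders.person_id

Joined rows:
  Heidi Brown (Beijing) bought Widget B for $175.64
  Frank Smith (Mumbai) bought Widget A for $21.83
  Heidi Brown (Beijing) bought Gadget Y for $118.0
  Frank Brown (Rome) bought Tool P for $154.89
  Frank Smith (Mumbai) bought Tool Q for $131.41
  Dave Smith (Lima) bought Gadget X for $59.5

Total per person:
  Heidi Brown: $293.64
  Frank Brown: $154.89
  Frank Smith: $153.24
  Dave Smith: $59.50

Top spender: Heidi Brown ($293.64)

Heidi Brown ($293.64)


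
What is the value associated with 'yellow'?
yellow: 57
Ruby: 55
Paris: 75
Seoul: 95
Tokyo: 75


Looking up key 'yellow'
Value: 57

57


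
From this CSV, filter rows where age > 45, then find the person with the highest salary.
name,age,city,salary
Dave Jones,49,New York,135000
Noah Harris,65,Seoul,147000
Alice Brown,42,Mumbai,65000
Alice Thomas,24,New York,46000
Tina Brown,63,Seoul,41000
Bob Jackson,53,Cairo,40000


Filter: age > 45
Sort by: salary (descending)

Filtered records (4):
  Noah Harris, age 65, salary $147000
  Dave Jones, age 49, salary $135000
  Tina Brown, age 63, salary $41000
  Bob Jackson, age 53, salary $40000

Highest salary: Noah Harris ($147000)

Noah Harris


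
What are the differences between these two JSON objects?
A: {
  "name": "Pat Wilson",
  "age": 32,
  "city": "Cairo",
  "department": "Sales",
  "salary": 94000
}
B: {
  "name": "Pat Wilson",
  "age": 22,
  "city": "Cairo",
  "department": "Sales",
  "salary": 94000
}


Comparing each field (in key order):
  name: same
  age: DIFFERENT
  city: same
  department: same
  salary: same
Differences:
  age: 32 -> 22

1 field(s) changed

1 change: age


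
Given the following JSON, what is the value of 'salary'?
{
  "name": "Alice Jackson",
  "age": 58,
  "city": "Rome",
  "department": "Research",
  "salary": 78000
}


Looking up field 'salary'
Value: 78000

78000


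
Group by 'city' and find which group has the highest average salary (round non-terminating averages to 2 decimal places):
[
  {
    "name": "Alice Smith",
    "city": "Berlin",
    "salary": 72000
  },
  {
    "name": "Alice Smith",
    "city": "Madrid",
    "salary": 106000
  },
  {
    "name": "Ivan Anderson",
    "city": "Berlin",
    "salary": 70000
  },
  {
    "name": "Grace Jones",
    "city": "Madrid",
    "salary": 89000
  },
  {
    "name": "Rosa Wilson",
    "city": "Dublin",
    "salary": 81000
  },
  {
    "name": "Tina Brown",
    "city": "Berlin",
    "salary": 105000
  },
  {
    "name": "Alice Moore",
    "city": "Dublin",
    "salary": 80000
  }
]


Group by: city

Groups:
  Berlin: 3 people, avg salary = 247000/3 ≈ $82333.33
  Dublin: 2 people, avg salary = 161000/2 = $80500
  Madrid: 2 people, avg salary = 195000/2 = $97500

Highest average salary: Madrid ($97500)

Madrid ($97500)


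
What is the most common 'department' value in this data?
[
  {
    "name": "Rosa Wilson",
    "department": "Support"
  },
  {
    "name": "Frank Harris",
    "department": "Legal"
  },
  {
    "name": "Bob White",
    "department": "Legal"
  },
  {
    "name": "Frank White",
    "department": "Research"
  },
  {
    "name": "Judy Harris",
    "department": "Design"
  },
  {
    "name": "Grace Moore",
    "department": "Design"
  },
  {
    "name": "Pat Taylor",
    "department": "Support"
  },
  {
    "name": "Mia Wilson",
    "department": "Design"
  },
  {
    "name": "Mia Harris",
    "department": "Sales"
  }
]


Counting 'department' values across 9 records:

  Design: 3 ###
  Support: 2 ##
  Legal: 2 ##
  Research: 1 #
  Sales: 1 #

Most common: Design (3 times)

Design (3 times)


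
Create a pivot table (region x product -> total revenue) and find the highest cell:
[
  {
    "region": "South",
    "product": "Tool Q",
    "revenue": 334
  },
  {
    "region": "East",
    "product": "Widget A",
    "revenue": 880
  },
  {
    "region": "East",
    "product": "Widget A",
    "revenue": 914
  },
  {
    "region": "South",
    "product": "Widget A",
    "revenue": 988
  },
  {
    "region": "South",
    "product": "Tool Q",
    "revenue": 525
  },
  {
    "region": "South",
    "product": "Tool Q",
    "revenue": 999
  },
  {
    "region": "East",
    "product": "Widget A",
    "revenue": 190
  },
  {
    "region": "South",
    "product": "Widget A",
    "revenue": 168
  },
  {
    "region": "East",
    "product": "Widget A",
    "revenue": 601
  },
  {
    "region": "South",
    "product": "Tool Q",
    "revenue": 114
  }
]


Pivot: region (rows) x product (columns) -> total revenue

     Tool Q        Widget A    
East             0          2585  
South         1972          1156  

Highest: East / Widget A = $2585

East / Widget A = $2585


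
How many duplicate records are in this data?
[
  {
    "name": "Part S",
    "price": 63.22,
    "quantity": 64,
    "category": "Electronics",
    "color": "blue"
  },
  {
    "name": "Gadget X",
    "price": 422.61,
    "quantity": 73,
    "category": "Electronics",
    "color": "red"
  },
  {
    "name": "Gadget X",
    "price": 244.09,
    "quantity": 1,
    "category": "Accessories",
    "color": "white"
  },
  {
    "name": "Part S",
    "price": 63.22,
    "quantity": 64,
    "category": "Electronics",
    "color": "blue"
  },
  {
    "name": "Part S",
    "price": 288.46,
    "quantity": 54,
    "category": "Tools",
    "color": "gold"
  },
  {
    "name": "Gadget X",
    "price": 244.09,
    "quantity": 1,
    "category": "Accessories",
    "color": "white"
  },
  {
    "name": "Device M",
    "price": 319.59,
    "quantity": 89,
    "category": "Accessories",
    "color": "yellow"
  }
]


Checking 7 records for duplicates:

  Row 1: Part S ($63.22, qty 64)
  Row 2: Gadget X ($422.61, qty 73)
  Row 3: Gadget X ($244.09, qty 1)
  Row 4: Part S ($63.22, qty 64) <-- DUPLICATE
  Row 5: Part S ($288.46, qty 54)
  Row 6: Gadget X ($244.09, qty 1) <-- DUPLICATE
  Row 7: Device M ($319.59, qty 89)

Duplicates found: 2
Unique records: 5

2 duplicates, 5 unique


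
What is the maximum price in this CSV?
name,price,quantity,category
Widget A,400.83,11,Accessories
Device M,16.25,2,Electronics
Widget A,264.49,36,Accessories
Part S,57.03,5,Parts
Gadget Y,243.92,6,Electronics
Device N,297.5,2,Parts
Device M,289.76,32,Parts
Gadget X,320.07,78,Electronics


Computing maximum price:
Values: [400.83, 16.25, 264.49, 57.03, 243.92, 297.5, 289.76, 320.07]
Max = 400.83

400.83


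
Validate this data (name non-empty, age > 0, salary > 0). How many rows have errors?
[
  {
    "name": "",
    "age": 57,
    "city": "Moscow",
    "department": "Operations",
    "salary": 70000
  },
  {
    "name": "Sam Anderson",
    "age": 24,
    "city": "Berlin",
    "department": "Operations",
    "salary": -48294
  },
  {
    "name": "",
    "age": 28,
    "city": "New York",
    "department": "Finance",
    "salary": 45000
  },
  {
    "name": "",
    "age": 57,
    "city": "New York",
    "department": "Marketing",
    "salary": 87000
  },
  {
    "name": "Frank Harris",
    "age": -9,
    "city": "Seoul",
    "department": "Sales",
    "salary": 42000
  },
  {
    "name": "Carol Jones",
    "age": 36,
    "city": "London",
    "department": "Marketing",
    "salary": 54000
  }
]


Validating 6 records:
Rules: name non-empty, age > 0, salary > 0

  Row 1 (???): empty name
  Row 2 (Sam Anderson): negative salary: -48294
  Row 3 (???): empty name
  Row 4 (???): empty name
  Row 5 (Frank Harris): negative age: -9
  Row 6 (Carol Jones): OK

Total errors: 5

5 errors


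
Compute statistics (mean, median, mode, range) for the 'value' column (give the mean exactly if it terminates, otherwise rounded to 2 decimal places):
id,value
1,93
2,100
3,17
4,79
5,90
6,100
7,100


Data: [93, 100, 17, 79, 90, 100, 100]
Count: 7
Sum: 579
Mean: 579/7 ≈ 82.71 (rounded to 2 decimal places)
Sorted: [17, 79, 90, 93, 100, 100, 100]
Median: 93.0
Mode: 100 (3 times)
Range: 100 - 17 = 83
Min: 17, Max: 100

mean≈82.71, median=93.0, mode=100, range=83


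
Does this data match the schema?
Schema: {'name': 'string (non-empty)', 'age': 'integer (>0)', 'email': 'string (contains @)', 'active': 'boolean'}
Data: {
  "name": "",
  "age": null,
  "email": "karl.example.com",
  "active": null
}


Validating each field against schema:
  name: FAIL ("" is an empty string)
  age: FAIL (null is not an integer)
  email: FAIL ("karl.example.com" does not contain @)
  active: FAIL (null is not a boolean)

Result: INVALID (4 errors: name, age, email, active)

INVALID (4 errors: name, age, email, active)


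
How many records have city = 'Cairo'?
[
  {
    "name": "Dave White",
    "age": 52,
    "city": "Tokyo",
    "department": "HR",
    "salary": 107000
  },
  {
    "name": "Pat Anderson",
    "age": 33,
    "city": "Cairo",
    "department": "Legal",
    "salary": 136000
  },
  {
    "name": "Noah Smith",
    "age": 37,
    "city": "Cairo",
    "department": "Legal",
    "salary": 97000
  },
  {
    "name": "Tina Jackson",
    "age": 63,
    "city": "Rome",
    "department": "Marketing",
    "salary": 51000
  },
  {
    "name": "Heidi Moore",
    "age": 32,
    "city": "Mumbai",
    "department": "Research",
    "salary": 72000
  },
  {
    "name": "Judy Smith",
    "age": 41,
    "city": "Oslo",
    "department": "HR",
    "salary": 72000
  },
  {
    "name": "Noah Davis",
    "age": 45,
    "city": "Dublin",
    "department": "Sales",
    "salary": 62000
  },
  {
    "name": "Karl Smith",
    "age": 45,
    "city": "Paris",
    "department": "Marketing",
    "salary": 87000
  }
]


Data: 8 records
Condition: city = 'Cairo'

Checking each record:
  Dave White: Tokyo
  Pat Anderson: Cairo MATCH
  Noah Smith: Cairo MATCH
  Tina Jackson: Rome
  Heidi Moore: Mumbai
  Judy Smith: Oslo
  Noah Davis: Dublin
  Karl Smith: Paris

Count: 2

2


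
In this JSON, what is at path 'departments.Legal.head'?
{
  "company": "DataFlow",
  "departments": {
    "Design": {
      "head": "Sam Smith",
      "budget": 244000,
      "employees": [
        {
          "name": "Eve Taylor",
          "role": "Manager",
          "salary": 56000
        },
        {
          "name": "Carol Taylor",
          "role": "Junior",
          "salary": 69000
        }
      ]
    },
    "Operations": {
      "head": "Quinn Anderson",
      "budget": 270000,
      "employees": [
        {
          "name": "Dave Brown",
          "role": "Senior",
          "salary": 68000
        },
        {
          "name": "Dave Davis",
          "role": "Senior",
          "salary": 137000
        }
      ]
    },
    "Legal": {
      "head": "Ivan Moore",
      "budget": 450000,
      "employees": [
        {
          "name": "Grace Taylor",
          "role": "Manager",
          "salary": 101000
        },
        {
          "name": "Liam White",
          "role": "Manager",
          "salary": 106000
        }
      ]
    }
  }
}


Path: departments.Legal.head

Navigate:
  -> departments
  -> Legal
  -> head = 'Ivan Moore'

Ivan Moore


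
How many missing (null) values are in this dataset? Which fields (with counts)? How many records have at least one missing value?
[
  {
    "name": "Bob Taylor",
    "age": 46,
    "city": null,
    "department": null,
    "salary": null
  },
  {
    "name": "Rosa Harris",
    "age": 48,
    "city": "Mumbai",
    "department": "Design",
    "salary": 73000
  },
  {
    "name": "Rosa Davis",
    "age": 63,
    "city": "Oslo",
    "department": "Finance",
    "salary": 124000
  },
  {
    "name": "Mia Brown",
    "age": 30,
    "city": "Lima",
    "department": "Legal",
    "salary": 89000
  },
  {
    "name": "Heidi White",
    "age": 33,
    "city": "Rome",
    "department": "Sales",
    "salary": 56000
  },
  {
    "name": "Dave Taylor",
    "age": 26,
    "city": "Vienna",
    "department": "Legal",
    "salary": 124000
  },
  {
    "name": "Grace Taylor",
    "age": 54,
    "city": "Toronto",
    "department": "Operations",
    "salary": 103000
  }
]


Checking for missing (null) values in 7 records:

  Bob Taylor: city, department, salary
  Rosa Harris: complete
  Rosa Davis: complete
  Mia Brown: complete
  Heidi White: complete
  Dave Taylor: complete
  Grace Taylor: complete

Per field:
  name: 0 missing
  age: 0 missing
  city: 1 missing
  department: 1 missing
  salary: 1 missing

Total missing values: 3
Records with any missing: 1

3 missing values (city: 1, department: 1, salary: 1); 1 incomplete records


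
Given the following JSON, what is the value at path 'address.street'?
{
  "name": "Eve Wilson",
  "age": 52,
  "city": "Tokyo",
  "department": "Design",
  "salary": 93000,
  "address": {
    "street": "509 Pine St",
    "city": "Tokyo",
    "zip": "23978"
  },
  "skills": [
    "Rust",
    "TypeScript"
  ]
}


Query: address.street
Path: address -> street
Value: 509 Pine St

509 Pine St


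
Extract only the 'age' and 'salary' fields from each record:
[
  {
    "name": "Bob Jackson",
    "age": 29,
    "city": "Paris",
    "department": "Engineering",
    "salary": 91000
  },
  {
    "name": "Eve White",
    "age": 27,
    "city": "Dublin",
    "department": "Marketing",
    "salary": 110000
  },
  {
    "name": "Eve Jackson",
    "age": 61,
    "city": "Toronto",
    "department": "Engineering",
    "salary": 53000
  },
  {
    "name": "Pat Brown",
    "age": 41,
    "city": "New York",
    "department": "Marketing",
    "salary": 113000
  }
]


Original: 4 records with fields: name, age, city, department, salary
Keep: ['age', 'salary']
Drop: ['name', 'city', 'department']
Result: 4 records, 2 fields each

[
  {
    "age": 29,
    "salary": 91000
  },
  {
    "age": 27,
    "salary": 110000
  },
  {
    "age": 61,
    "salary": 53000
  },
  {
    "age": 41,
    "salary": 113000
  }
]


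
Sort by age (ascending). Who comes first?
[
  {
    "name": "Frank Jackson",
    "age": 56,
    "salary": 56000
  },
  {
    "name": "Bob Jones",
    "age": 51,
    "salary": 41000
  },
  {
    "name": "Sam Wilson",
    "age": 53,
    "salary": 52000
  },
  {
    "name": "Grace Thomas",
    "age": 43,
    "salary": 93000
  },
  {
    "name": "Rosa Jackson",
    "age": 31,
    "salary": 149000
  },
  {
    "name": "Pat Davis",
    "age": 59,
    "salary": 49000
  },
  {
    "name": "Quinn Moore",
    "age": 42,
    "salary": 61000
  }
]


Sort by: age (ascending)

Sorted order:
  1. Rosa Jackson (age = 31)
  2. Quinn Moore (age = 42)
  3. Grace Thomas (age = 43)
  4. Bob Jones (age = 51)
  5. Sam Wilson (age = 53)
  6. Frank Jackson (age = 56)
  7. Pat Davis (age = 59)

First: Rosa Jackson

Rosa Jackson


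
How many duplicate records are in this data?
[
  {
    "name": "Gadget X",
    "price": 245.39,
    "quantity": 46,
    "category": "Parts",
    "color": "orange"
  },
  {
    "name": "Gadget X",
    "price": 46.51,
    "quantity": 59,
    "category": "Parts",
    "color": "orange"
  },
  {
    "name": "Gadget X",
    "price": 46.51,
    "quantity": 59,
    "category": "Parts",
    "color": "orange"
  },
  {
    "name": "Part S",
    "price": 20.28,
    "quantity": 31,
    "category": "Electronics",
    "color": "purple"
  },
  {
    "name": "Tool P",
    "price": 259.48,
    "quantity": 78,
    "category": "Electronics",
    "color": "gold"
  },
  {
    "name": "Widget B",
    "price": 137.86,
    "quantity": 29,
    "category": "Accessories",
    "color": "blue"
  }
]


Checking 6 records for duplicates:

  Row 1: Gadget X ($245.39, qty 46)
  Row 2: Gadget X ($46.51, qty 59)
  Row 3: Gadget X ($46.51, qty 59) <-- DUPLICATE
  Row 4: Part S ($20.28, qty 31)
  Row 5: Tool P ($259.48, qty 78)
  Row 6: Widget B ($137.86, qty 29)

Duplicates found: 1
Unique records: 5

1 duplicates, 5 unique


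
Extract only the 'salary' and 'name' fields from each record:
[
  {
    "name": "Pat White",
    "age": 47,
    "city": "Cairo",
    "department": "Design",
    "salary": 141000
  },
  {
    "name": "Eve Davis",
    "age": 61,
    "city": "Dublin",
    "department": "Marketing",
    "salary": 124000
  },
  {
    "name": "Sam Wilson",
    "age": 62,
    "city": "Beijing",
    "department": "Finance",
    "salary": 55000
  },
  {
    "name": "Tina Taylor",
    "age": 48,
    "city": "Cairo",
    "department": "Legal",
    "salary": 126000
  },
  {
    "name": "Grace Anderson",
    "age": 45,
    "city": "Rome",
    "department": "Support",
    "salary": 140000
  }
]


Original: 5 records with fields: name, age, city, department, salary
Keep: ['salary', 'name']
Drop: ['age', 'city', 'department']
Result: 5 records, 2 fields each

[
  {
    "salary": 141000,
    "name": "Pat White"
  },
  {
    "salary": 124000,
    "name": "Eve Davis"
  },
  {
    "salary": 55000,
    "name": "Sam Wilson"
  },
  {
    "salary": 126000,
    "name": "Tina Taylor"
  },
  {
    "salary": 140000,
    "name": "Grace Anderson"
  }
]


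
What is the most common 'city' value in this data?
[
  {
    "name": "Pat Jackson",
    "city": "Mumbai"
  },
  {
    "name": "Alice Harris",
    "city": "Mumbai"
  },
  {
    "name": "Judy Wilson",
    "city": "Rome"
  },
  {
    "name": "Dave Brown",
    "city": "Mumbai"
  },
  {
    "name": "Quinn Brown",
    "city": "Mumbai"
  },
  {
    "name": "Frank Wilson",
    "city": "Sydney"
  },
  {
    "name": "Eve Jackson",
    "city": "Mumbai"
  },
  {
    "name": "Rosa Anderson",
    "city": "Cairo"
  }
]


Counting 'city' values across 8 records:

  Mumbai: 5 #####
  Rome: 1 #
  Sydney: 1 #
  Cairo: 1 #

Most common: Mumbai (5 times)

Mumbai (5 times)


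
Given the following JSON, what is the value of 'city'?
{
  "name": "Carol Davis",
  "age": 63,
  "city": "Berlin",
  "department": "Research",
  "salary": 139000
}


Looking up field 'city'
Value: Berlin

Berlin


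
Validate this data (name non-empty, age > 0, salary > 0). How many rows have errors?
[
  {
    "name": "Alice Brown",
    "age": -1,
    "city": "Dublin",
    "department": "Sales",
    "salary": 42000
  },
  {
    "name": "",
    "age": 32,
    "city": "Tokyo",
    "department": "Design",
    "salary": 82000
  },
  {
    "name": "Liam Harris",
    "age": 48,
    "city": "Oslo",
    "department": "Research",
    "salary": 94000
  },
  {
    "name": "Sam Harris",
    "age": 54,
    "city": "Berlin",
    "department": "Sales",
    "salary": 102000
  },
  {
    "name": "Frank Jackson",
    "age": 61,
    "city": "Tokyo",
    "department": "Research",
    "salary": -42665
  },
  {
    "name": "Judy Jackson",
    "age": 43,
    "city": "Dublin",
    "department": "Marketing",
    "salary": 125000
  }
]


Validating 6 records:
Rules: name non-empty, age > 0, salary > 0

  Row 1 (Alice Brown): negative age: -1
  Row 2 (???): empty name
  Row 3 (Liam Harris): OK
  Row 4 (Sam Harris): OK
  Row 5 (Frank Jackson): negative salary: -42665
  Row 6 (Judy Jackson): OK

Total errors: 3

3 errors


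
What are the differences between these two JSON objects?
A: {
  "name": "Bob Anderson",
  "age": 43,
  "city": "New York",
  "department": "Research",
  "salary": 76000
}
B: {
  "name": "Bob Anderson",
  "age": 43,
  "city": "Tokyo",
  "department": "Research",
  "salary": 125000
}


Comparing each field (in key order):
  name: same
  age: same
  city: DIFFERENT
  department: same
  salary: DIFFERENT
Differences:
  city: New York -> Tokyo
  salary: 76000 -> 125000

2 field(s) changed

2 changes: city, salary


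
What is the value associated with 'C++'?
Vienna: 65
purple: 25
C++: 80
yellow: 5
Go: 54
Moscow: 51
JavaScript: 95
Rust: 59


Looking up key 'C++'
Value: 80

80


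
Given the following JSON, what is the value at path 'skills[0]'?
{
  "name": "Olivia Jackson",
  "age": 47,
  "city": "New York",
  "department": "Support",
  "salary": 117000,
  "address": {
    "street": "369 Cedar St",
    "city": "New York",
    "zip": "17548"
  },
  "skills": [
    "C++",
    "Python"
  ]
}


Query: skills[0]
Path: skills -> first element
Value: C++

C++


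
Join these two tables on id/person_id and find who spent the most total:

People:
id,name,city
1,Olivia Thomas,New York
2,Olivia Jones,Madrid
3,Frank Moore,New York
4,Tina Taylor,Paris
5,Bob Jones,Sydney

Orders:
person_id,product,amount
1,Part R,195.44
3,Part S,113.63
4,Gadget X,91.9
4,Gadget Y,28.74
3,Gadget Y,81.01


Join on: people.id = orders.person_id

Joined rows:
  Olivia Thomas (New York) bought Part R for $195.44
  Frank Moore (New York) bought Part S for $113.63
  Tina Taylor (Paris) bought Gadget X for $91.9
  Tina Taylor (Paris) bought Gadget Y for $28.74
  Frank Moore (New York) bought Gadget Y for $81.01

Total per person:
  Olivia Thomas: $195.44
  Frank Moore: $194.64
  Tina Taylor: $120.64

Top spender: Olivia Thomas ($195.44)

Olivia Thomas ($195.44)


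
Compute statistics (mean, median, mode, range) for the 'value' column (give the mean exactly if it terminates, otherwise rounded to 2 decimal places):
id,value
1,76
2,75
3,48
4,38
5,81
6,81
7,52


Data: [76, 75, 48, 38, 81, 81, 52]
Count: 7
Sum: 451
Mean: 451/7 ≈ 64.43 (rounded to 2 decimal places)
Sorted: [38, 48, 52, 75, 76, 81, 81]
Median: 75.0
Mode: 81 (2 times)
Range: 81 - 38 = 43
Min: 38, Max: 81

mean≈64.43, median=75.0, mode=81, range=43


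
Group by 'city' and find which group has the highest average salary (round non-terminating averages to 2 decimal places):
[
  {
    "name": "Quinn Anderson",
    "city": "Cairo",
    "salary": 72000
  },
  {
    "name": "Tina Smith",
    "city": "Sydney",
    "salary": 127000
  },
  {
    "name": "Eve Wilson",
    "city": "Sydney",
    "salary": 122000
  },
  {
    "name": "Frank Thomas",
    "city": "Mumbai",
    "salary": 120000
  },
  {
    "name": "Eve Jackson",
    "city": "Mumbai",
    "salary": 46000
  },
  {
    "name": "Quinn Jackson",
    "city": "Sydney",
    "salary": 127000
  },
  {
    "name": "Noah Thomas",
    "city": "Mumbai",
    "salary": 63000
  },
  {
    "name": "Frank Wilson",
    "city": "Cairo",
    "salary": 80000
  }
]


Group by: city

Groups:
  Cairo: 2 people, avg salary = 152000/2 = $76000
  Mumbai: 3 people, avg salary = 229000/3 ≈ $76333.33
  Sydney: 3 people, avg salary = 376000/3 ≈ $125333.33

Highest average salary: Sydney (≈$125333.33)

Sydney (≈$125333.33)


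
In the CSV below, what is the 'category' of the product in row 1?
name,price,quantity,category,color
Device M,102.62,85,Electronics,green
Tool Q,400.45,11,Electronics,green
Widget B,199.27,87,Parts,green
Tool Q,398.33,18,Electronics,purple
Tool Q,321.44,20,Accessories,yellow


Query: Row 1 ('Device M'), column 'category'
Value: Electronics

Electronics


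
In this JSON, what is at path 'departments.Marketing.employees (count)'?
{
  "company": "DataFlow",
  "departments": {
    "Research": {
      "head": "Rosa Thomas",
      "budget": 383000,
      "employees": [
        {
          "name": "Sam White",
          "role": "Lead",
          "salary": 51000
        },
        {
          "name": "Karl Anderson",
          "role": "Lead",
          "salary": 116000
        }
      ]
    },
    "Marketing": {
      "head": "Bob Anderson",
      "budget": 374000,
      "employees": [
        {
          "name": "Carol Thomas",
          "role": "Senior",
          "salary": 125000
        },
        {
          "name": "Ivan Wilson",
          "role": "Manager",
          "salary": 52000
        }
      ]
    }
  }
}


Path: departments.Marketing.employees (count)

Navigate:
  -> departments
  -> Marketing
  -> employees (array, length 2)

2


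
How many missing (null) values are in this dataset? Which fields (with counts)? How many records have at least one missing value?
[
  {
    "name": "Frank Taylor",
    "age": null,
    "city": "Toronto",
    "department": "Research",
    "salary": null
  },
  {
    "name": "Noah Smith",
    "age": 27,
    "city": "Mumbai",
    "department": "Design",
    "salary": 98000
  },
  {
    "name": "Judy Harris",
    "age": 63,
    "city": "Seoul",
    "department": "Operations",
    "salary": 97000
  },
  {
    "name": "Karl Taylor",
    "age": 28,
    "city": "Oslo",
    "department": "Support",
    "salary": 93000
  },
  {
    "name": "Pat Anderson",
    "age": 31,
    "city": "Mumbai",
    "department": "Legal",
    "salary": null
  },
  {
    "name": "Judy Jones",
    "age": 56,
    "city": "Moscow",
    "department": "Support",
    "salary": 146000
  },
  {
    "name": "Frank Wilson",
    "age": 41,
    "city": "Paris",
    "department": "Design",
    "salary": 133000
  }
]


Checking for missing (null) values in 7 records:

  Frank Taylor: age, salary
  Noah Smith: complete
  Judy Harris: complete
  Karl Taylor: complete
  Pat Anderson: salary
  Judy Jones: complete
  Frank Wilson: complete

Per field:
  name: 0 missing
  age: 1 missing
  city: 0 missing
  department: 0 missing
  salary: 2 missing

Total missing values: 3
Records with any missing: 2

3 missing values (age: 1, salary: 2); 2 incomplete records


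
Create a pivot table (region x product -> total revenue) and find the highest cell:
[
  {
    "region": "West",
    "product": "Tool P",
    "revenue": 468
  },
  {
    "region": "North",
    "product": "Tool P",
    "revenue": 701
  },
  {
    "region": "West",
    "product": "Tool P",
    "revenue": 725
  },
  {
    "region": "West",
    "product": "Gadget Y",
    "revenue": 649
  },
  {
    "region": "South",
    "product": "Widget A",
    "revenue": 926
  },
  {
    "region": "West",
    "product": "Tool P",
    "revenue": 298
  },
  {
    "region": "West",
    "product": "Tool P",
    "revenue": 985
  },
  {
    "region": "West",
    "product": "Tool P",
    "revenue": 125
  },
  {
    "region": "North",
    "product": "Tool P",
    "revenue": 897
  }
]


Pivot: region (rows) x product (columns) -> total revenue

     Gadget Y      Tool P        Widget A    
North            0          1598             0  
South            0             0           926  
West           649          2601             0  

Highest: West / Tool P = $2601

West / Tool P = $2601


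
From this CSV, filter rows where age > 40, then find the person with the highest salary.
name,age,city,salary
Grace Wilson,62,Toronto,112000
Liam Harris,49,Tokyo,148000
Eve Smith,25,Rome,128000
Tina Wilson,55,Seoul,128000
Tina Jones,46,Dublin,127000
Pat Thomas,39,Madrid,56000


Filter: age > 40
Sort by: salary (descending)

Filtered records (4):
  Liam Harris, age 49, salary $148000
  Tina Wilson, age 55, salary $128000
  Tina Jones, age 46, salary $127000
  Grace Wilson, age 62, salary $112000

Highest salary: Liam Harris ($148000)

Liam Harris


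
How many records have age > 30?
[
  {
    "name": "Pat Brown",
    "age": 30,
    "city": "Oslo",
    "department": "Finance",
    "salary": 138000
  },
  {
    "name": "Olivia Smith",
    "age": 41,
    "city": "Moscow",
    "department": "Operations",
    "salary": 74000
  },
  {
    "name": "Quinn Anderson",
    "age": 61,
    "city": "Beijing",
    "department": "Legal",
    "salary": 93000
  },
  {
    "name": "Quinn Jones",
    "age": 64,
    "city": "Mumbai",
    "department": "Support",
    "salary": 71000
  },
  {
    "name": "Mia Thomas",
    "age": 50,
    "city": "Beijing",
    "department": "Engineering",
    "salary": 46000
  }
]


Data: 5 records
Condition: age > 30

Checking each record:
  Pat Brown: 30
  Olivia Smith: 41 MATCH
  Quinn Anderson: 61 MATCH
  Quinn Jones: 64 MATCH
  Mia Thomas: 50 MATCH

Count: 4

4


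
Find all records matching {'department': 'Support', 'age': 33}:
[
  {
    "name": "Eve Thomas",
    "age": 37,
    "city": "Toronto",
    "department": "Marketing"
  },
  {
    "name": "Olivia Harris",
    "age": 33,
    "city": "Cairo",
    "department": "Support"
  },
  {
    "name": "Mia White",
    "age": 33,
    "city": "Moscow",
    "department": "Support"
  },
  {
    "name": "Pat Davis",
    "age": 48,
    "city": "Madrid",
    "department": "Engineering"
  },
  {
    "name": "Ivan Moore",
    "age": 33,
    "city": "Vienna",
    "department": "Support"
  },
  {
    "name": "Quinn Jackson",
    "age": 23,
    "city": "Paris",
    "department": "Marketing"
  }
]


Search criteria: {'department': 'Support', 'age': 33}

Checking 6 records:
  Eve Thomas: {department: Marketing, age: 37}
  Olivia Harris: {department: Support, age: 33} <-- MATCH
  Mia White: {department: Support, age: 33} <-- MATCH
  Pat Davis: {department: Engineering, age: 48}
  Ivan Moore: {department: Support, age: 33} <-- MATCH
  Quinn Jackson: {department: Marketing, age: 23}

Matches: ["Olivia Harris", "Mia White", "Ivan Moore"]

["Olivia Harris", "Mia White", "Ivan Moore"]


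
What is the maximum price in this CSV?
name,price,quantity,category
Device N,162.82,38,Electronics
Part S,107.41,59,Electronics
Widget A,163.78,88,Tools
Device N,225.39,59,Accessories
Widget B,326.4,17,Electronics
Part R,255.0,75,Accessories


Computing maximum price:
Values: [162.82, 107.41, 163.78, 225.39, 326.4, 255.0]
Max = 326.4

326.4


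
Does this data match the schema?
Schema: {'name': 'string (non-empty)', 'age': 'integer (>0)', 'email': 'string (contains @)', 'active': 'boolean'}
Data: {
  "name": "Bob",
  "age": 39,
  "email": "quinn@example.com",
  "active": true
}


Validating each field against schema:
  name: OK (non-empty string)
  age: OK (positive integer)
  email: OK (string with @)
  active: OK (boolean)

Result: VALID

VALID


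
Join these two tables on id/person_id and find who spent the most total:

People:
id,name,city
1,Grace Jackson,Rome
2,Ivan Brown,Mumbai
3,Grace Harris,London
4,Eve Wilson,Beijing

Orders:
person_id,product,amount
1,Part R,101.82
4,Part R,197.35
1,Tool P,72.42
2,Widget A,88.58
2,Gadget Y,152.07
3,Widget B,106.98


Join on: people.id = orders.person_id

Joined rows:
  Grace Jackson (Rome) bought Part R for $101.82
  Eve Wilson (Beijing) bought Part R for $197.35
  Grace Jackson (Rome) bought Tool P for $72.42
  Ivan Brown (Mumbai) bought Widget A for $88.58
  Ivan Brown (Mumbai) bought Gadget Y for $152.07
  Grace Harris (London) bought Widget B for $106.98

Total per person:
  Ivan Brown: $240.65
  Eve Wilson: $197.35
  Grace Jackson: $174.24
  Grace Harris: $106.98

Top spender: Ivan Brown ($240.65)

Ivan Brown ($240.65)


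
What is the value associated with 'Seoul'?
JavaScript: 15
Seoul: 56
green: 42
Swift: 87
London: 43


Looking up key 'Seoul'
Value: 56

56


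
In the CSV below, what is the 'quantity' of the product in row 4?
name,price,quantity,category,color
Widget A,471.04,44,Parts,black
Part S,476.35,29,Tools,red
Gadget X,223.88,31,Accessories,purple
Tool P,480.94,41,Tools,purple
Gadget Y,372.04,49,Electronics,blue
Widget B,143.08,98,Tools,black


Query: Row 4 ('Tool P'), column 'quantity'
Value: 41

41


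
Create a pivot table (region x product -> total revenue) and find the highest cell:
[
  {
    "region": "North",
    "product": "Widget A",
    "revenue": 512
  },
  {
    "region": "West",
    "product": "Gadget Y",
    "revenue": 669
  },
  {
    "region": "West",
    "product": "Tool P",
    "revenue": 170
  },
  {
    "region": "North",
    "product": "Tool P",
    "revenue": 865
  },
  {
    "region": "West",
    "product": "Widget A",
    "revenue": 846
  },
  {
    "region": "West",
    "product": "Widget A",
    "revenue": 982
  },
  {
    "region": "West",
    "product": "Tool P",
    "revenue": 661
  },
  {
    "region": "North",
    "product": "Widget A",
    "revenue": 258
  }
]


Pivot: region (rows) x product (columns) -> total revenue

     Gadget Y      Tool P        Widget A    
North            0           865           770  
West           669           831          1828  

Highest: West / Widget A = $1828

West / Widget A = $1828


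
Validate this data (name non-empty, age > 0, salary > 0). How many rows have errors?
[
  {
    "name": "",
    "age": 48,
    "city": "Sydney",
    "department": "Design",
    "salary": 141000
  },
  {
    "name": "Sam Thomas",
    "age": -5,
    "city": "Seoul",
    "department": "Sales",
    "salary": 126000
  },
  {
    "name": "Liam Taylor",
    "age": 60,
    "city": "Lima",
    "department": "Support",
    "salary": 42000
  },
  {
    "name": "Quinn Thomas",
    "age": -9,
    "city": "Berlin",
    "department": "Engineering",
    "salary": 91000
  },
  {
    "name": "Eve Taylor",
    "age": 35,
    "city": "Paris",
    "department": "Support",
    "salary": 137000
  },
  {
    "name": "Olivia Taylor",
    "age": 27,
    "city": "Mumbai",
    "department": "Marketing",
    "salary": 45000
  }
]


Validating 6 records:
Rules: name non-empty, age > 0, salary > 0

  Row 1 (???): empty name
  Row 2 (Sam Thomas): negative age: -5
  Row 3 (Liam Taylor): OK
  Row 4 (Quinn Thomas): negative age: -9
  Row 5 (Eve Taylor): OK
  Row 6 (Olivia Taylor): OK

Total errors: 3

3 errors


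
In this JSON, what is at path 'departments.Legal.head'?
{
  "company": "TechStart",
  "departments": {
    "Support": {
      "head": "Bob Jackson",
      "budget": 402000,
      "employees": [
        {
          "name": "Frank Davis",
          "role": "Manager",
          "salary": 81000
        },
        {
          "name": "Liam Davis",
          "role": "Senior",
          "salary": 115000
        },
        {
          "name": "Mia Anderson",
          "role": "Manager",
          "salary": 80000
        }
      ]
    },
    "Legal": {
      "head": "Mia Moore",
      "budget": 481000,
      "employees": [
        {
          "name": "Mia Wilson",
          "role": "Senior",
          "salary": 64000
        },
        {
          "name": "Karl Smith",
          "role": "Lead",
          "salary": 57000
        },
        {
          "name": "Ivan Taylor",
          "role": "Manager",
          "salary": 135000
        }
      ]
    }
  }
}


Path: departments.Legal.head

Navigate:
  -> departments
  -> Legal
  -> head = 'Mia Moore'

Mia Moore


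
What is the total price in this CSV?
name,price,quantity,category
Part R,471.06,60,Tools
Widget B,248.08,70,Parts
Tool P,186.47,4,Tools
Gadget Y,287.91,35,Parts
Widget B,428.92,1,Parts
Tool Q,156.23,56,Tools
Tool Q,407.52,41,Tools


Computing total price:
Values: [471.06, 248.08, 186.47, 287.91, 428.92, 156.23, 407.52]
Sum = 2186.19

2186.19


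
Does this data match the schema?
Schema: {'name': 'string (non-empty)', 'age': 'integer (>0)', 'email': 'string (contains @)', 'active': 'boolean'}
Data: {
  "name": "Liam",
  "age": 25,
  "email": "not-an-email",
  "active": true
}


Validating each field against schema:
  name: OK (non-empty string)
  age: OK (positive integer)
  email: FAIL ("not-an-email" does not contain @)
  active: OK (boolean)

Result: INVALID (1 error: email)

INVALID (1 error: email)


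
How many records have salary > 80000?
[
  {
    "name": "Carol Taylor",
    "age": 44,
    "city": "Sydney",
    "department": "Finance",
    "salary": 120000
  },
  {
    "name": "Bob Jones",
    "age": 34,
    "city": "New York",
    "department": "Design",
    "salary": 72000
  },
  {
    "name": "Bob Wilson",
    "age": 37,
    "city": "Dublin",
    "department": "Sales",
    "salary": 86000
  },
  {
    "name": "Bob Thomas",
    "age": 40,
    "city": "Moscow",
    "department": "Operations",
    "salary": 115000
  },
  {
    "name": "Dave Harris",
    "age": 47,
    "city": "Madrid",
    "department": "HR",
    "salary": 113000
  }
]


Data: 5 records
Condition: salary > 80000

Checking each record:
  Carol Taylor: 120000 MATCH
  Bob Jones: 72000
  Bob Wilson: 86000 MATCH
  Bob Thomas: 115000 MATCH
  Dave Harris: 113000 MATCH

Count: 4

4


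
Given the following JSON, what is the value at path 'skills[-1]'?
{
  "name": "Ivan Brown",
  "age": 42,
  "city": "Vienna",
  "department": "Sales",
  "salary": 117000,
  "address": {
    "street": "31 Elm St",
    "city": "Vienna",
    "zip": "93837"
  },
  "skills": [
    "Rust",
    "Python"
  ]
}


Query: skills[-1]
Path: skills -> last element
Value: Python

Python


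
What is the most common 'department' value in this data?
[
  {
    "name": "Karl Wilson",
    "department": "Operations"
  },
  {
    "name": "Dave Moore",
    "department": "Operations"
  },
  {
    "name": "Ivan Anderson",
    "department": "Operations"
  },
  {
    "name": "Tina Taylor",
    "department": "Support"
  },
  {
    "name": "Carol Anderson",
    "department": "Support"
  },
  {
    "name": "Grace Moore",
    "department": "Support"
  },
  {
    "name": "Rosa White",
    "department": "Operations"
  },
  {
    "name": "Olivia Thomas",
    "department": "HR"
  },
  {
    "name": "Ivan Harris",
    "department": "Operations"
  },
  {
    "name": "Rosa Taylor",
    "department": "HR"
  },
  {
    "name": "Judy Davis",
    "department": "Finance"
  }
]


Counting 'department' values across 11 records:

  Operations: 5 #####
  Support: 3 ###
  HR: 2 ##
  Finance: 1 #

Most common: Operations (5 times)

Operations (5 times)


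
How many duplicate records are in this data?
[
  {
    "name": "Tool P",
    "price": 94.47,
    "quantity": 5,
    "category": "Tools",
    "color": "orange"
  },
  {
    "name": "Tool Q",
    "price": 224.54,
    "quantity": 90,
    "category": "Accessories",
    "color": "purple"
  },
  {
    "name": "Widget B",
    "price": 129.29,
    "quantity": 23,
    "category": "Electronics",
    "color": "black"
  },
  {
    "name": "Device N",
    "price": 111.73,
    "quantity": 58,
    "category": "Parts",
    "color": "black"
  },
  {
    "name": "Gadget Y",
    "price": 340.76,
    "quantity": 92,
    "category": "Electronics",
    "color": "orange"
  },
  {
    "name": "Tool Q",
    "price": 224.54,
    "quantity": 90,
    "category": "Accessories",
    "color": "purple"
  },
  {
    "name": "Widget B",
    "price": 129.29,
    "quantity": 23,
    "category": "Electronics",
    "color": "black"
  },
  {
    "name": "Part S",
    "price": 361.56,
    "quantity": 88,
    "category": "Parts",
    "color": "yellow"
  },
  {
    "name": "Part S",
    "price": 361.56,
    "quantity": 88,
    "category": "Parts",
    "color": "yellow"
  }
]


Checking 9 records for duplicates:

  Row 1: Tool P ($94.47, qty 5)
  Row 2: Tool Q ($224.54, qty 90)
  Row 3: Widget B ($129.29, qty 23)
  Row 4: Device N ($111.73, qty 58)
  Row 5: Gadget Y ($340.76, qty 92)
  Row 6: Tool Q ($224.54, qty 90) <-- DUPLICATE
  Row 7: Widget B ($129.29, qty 23) <-- DUPLICATE
  Row 8: Part S ($361.56, qty 88)
  Row 9: Part S ($361.56, qty 88) <-- DUPLICATE

Duplicates found: 3
Unique records: 6

3 duplicates, 6 unique
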